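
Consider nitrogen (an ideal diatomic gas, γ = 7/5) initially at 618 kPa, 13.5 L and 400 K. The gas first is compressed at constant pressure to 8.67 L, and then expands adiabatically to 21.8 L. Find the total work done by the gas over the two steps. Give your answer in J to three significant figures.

W_total ≈ 1150 J

Step 1 (isobaric): W = PΔV = (618 kPa)(8.67 − 13.5 L) = -2985 J.
After step 1: P = 618 kPa, V = 8.67 L, T = 256.9 K.
Step 2 (adiabatic): W = (P₁V₁ − P₂V₂)/(γ−1) = (5358 − 3705)/0.4 = 4132 J.
W_total = -2985 + 4132 = 1147 J.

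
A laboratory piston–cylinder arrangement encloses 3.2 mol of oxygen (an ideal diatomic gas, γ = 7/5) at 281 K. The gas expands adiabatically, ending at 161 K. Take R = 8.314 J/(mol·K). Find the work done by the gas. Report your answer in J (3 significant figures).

W ≈ 7980 J

Adiabatic ⇒ Q = 0, so W_by = −ΔU = nCᵥ(T₁ − T₂).
Cᵥ = 5R/2 = 20.79 J/(mol·K).
W = (3.2)(20.79)(281 − 161) = 7981 J.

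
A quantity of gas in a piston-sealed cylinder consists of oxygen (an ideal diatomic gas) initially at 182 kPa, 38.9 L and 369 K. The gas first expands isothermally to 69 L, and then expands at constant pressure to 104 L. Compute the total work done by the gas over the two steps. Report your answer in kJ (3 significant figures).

Step 1 (isothermal): W = P₁V₁ ln(V₂/V₁) = (7080) ln(69/38.9) = 4058 J.
After step 1: P = 102.6 kPa, V = 69 L, T = 369 K.
Step 2 (isobaric): W = PΔV = (102.6 kPa)(104 − 69 L) = 3591 J.
W_total = 4058 + 3591 = 7649 J.

W_total ≈ 7.65 kJ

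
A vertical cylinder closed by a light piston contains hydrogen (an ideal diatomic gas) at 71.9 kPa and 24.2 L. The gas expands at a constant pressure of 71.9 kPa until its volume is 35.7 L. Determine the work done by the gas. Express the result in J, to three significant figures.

Isobaric: W = P ΔV.
W = (71.9 kPa)(35.7 − 24.2 L) = (71.9)(11.5) = 826.9 J.

W ≈ 827 J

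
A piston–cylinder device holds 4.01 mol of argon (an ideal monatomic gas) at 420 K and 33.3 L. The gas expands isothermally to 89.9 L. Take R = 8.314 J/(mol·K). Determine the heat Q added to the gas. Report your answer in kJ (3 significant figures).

Q ≈ 13.9 kJ

Isothermal ⇒ ΔU = 0, so Q = W = nRT ln(V₂/V₁).
Q = (4.01)(8.314)(420) ln(89.9/33.3) = 14002 × 0.9931 = 13906 J.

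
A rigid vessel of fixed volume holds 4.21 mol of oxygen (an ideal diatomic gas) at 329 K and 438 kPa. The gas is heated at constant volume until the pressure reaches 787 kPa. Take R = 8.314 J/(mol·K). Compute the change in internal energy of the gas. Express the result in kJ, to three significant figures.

ΔU ≈ 22.9 kJ

Constant volume ⇒ W = 0, so Q = ΔU = nCᵥΔT with Cᵥ = 5R/2 = 20.79 J/(mol·K).
At constant V, T₂/T₁ = P₂/P₁ ⇒ ΔT = T₁(P₂/P₁ − 1) = 329·(787/438 − 1) = 262.1 K.
ΔU = (4.21)(20.79)(262.1) = 22939 J.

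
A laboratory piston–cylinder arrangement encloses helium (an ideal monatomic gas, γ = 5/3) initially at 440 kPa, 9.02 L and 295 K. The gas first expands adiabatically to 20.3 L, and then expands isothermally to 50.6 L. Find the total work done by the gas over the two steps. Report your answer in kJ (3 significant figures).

W_total ≈ 4.60 kJ

Step 1 (adiabatic): W = (P₁V₁ − P₂V₂)/(γ−1) = (3969 − 2311)/0.667 = 2487 J.
After step 1: P = 113.8 kPa, V = 20.3 L, T = 171.8 K.
Step 2 (isothermal): W = P₁V₁ ln(V₂/V₁) = (2311) ln(50.6/20.3) = 2111 J.
W_total = 2487 + 2111 = 4597 J.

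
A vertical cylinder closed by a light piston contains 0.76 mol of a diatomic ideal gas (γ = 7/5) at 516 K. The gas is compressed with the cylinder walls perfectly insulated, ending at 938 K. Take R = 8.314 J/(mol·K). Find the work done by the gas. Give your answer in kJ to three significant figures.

W ≈ -6.67 kJ

Adiabatic ⇒ Q = 0, so W_by = −ΔU = nCᵥ(T₁ − T₂).
Cᵥ = 5R/2 = 20.79 J/(mol·K).
W = (0.76)(20.79)(516 − 938) = -6666 J.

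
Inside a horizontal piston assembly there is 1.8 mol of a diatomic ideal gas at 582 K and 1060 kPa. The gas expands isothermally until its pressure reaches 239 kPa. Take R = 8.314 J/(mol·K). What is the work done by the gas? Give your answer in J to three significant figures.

Isothermal process: W = nRT ln(V₂/V₁) = nRT ln(P₁/P₂).
W = (1.8)(8.314)(582) × ln(1060/239)
  = 8710 × ln(4.435) = 8710 × 1.49
W_by_gas = 12974 J.

W ≈ 13000 J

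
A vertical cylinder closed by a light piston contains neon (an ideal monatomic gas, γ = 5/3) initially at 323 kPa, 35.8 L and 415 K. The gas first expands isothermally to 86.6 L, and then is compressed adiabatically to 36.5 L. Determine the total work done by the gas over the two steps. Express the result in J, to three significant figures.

W_total ≈ -3300 J

Step 1 (isothermal): W = P₁V₁ ln(V₂/V₁) = (11563) ln(86.6/35.8) = 10215 J.
After step 1: P = 133.5 kPa, V = 86.6 L, T = 415 K.
Step 2 (adiabatic): W = (P₁V₁ − P₂V₂)/(γ−1) = (11563 − 20570)/0.667 = -13510 J.
W_total = 10215 − 13510 = -3295 J.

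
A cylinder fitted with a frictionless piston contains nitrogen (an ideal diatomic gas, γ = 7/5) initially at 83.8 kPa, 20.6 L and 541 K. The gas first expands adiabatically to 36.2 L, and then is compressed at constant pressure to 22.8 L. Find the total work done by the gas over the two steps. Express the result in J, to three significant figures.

Step 1 (adiabatic): W = (P₁V₁ − P₂V₂)/(γ−1) = (1726 − 1378)/0.4 = 871.3 J.
After step 1: P = 38.06 kPa, V = 36.2 L, T = 431.8 K.
Step 2 (isobaric): W = PΔV = (38.06 kPa)(22.8 − 36.2 L) = -510 J.
W_total = 871.3 − 510 = 361.3 J.

W_total ≈ 361 J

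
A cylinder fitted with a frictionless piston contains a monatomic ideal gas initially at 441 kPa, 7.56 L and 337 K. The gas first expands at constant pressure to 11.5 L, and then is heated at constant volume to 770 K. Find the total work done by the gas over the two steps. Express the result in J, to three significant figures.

Step 1 (isobaric): W = PΔV = (441 kPa)(11.5 − 7.56 L) = 1738 J.
Step 2 (isochoric): W = 0 (constant volume).
W_total = 1738 + 0 = 1738 J.

W_total ≈ 1740 J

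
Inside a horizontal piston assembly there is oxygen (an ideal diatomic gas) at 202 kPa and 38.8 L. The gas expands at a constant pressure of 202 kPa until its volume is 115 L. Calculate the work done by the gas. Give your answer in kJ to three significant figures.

W ≈ 15.4 kJ

Isobaric: W = P ΔV.
W = (202 kPa)(115 − 38.8 L) = (202)(76.2) = 15392 J.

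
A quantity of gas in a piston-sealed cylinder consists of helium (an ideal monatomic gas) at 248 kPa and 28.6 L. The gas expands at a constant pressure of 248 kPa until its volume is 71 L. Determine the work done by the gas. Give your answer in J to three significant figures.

W ≈ 10500 J

Isobaric: W = P ΔV.
W = (248 kPa)(71 − 28.6 L) = (248)(42.4) = 10515 J.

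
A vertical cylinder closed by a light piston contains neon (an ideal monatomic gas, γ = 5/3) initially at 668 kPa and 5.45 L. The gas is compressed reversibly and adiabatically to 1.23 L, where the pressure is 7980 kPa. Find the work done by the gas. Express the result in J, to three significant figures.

Adiabatic: W = (P₁V₁ − P₂V₂)/(γ − 1) with γ = 5/3.
P₁V₁ = 3641 J, P₂V₂ = 9815 J.
W = (3641 − 9815) / 0.6667 = -9262 J.

W ≈ -9260 J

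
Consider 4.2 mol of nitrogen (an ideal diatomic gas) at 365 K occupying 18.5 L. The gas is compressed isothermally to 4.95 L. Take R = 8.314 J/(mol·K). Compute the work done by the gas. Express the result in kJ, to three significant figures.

W ≈ -16.8 kJ

Isothermal: W = nRT ln(V₂/V₁).
W = (4.2)(8.314)(365) × ln(4.95/18.5)
  = 12745 × -1.318
W_by_gas = -16803 J.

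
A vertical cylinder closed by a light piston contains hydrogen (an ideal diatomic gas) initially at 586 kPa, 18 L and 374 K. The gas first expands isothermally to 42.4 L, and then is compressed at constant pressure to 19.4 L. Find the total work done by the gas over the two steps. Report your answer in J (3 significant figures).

Step 1 (isothermal): W = P₁V₁ ln(V₂/V₁) = (10548) ln(42.4/18) = 9037 J.
After step 1: P = 248.8 kPa, V = 42.4 L, T = 374 K.
Step 2 (isobaric): W = PΔV = (248.8 kPa)(19.4 − 42.4 L) = -5722 J.
W_total = 9037 − 5722 = 3315 J.

W_total ≈ 3320 J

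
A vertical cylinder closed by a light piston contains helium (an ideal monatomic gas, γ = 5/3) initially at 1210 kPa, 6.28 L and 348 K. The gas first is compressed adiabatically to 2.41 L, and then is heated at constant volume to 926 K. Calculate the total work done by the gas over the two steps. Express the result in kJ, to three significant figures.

W_total ≈ -10.2 kJ

Step 1 (adiabatic): W = (P₁V₁ − P₂V₂)/(γ−1) = (7599 − 14389)/0.667 = -10186 J.
Step 2 (isochoric): W = 0 (constant volume).
W_total = -10186 + 0 = -10186 J.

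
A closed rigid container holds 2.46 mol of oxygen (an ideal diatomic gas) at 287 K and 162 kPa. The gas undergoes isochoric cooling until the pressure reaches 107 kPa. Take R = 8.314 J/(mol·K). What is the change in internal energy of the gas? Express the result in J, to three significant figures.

ΔU ≈ -4980 J

Constant volume ⇒ W = 0, so Q = ΔU = nCᵥΔT with Cᵥ = 5R/2 = 20.79 J/(mol·K).
At constant V, T₂/T₁ = P₂/P₁ ⇒ ΔT = T₁(P₂/P₁ − 1) = 287·(107/162 − 1) = -97.44 K.
ΔU = (2.46)(20.79)(-97.44) = -4982 J.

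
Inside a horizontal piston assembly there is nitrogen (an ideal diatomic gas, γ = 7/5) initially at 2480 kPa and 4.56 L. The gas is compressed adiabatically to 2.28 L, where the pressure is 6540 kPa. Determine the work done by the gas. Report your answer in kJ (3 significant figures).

Adiabatic: W = (P₁V₁ − P₂V₂)/(γ − 1) with γ = 7/5.
P₁V₁ = 11309 J, P₂V₂ = 14911 J.
W = (11309 − 14911) / 0.4 = -9006 J.

W ≈ -9.01 kJ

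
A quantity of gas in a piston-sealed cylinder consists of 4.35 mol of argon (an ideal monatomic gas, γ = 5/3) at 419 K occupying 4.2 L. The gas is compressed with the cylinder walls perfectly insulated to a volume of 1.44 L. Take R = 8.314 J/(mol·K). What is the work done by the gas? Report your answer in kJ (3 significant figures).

Adiabatic: TV^(γ−1) = const with γ = 5/3.
T₂ = T₁ (V₁/V₂)^(γ−1) = 419 × (4.2/1.44)^0.667 = 419 × 2.041 = 855.3 K.
W_by = nCᵥ(T₁ − T₂) = (4.35)(12.47)(419 − 855.3) = -23671 J.

W ≈ -23.7 kJ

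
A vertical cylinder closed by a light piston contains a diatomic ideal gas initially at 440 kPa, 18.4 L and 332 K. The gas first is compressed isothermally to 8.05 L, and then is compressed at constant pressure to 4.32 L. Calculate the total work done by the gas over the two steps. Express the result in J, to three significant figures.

W_total ≈ -10400 J

Step 1 (isothermal): W = P₁V₁ ln(V₂/V₁) = (8096) ln(8.05/18.4) = -6693 J.
After step 1: P = 1006 kPa, V = 8.05 L, T = 332 K.
Step 2 (isobaric): W = PΔV = (1006 kPa)(4.32 − 8.05 L) = -3751 J.
W_total = -6693 − 3751 = -10444 J.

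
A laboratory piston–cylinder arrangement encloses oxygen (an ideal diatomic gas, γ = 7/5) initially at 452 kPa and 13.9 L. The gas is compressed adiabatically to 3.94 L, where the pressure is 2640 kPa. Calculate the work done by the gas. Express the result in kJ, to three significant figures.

Adiabatic: W = (P₁V₁ − P₂V₂)/(γ − 1) with γ = 7/5.
P₁V₁ = 6283 J, P₂V₂ = 10402 J.
W = (6283 − 10402) / 0.4 = -10297 J.

W ≈ -10.3 kJ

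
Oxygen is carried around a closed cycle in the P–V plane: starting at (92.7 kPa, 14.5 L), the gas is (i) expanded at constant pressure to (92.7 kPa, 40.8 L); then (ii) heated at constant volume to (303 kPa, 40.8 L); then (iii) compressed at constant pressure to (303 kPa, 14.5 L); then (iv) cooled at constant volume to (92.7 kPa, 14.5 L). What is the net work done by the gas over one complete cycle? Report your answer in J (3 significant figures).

W_net ≈ -5530 J

Constant-volume legs do no work.
W(i) = (92.7)(40.8 − 14.5) = 2438 J; W(iii) = (303)(14.5 − 40.8) = -7969 J.
W_net = 2438 − 7969 = -5531 J (the counter-clockwise enclosed area).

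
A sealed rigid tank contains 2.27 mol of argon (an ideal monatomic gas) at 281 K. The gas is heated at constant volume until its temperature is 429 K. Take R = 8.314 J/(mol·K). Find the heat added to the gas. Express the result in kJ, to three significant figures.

Constant volume ⇒ W = 0, so Q = ΔU = nCᵥΔT with Cᵥ = 3R/2 = 12.47 J/(mol·K).
ΔU = (2.27)(12.47)(429 − 281) = 4190 J.

Q ≈ 4.19 kJ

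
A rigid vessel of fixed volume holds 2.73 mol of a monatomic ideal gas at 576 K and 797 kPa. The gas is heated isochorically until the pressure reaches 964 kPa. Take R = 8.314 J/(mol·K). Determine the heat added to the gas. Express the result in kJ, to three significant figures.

Q ≈ 4.11 kJ

Constant volume ⇒ W = 0, so Q = ΔU = nCᵥΔT with Cᵥ = 3R/2 = 12.47 J/(mol·K).
At constant V, T₂/T₁ = P₂/P₁ ⇒ ΔT = T₁(P₂/P₁ − 1) = 576·(964/797 − 1) = 120.7 K.
ΔU = (2.73)(12.47)(120.7) = 4109 J.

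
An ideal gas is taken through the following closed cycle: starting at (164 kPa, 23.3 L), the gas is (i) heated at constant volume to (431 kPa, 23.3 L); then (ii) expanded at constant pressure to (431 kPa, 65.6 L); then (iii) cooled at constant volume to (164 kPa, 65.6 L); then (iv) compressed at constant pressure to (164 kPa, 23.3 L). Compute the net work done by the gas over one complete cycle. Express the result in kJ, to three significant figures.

Constant-volume legs do no work.
W(ii) = (431)(65.6 − 23.3) = 18231 J; W(iv) = (164)(23.3 − 65.6) = -6937 J.
W_net = 18231 − 6937 = 11294 J (the clockwise enclosed area).

W_net ≈ 11.3 kJ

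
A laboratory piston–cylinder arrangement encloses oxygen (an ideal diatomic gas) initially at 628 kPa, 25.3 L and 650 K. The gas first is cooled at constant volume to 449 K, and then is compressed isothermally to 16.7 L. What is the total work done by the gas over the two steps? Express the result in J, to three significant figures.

Step 1 (isochoric): W = 0 (constant volume).
After step 1: P = 433.8 kPa (V unchanged).
Step 2 (isothermal): W = P₁V₁ ln(V₂/V₁) = (10975) ln(16.7/25.3) = -4559 J.
W_total = 0 − 4559 = -4559 J.

W_total ≈ -4560 J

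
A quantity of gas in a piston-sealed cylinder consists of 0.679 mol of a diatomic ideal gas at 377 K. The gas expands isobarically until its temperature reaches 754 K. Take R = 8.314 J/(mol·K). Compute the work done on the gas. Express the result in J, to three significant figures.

W ≈ -2130 J

Isobaric: W = P ΔV = nR ΔT.
W = (0.679)(8.314)(754 − 377) = 2128 J.
Work on gas = −W_by = -2128 J.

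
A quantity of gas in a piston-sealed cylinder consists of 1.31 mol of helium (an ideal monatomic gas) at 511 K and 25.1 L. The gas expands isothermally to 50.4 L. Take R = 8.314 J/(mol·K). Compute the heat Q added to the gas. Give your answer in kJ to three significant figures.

Q ≈ 3.88 kJ

Isothermal ⇒ ΔU = 0, so Q = W = nRT ln(V₂/V₁).
Q = (1.31)(8.314)(511) ln(50.4/25.1) = 5565 × 0.6971 = 3880 J.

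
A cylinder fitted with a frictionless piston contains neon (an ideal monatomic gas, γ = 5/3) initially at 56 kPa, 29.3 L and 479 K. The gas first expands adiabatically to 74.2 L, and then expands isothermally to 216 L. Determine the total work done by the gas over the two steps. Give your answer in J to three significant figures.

Step 1 (adiabatic): W = (P₁V₁ − P₂V₂)/(γ−1) = (1641 − 883.1)/0.667 = 1136 J.
After step 1: P = 11.9 kPa, V = 74.2 L, T = 257.8 K.
Step 2 (isothermal): W = P₁V₁ ln(V₂/V₁) = (883.1) ln(216/74.2) = 943.7 J.
W_total = 1136 + 943.7 = 2080 J.

W_total ≈ 2080 J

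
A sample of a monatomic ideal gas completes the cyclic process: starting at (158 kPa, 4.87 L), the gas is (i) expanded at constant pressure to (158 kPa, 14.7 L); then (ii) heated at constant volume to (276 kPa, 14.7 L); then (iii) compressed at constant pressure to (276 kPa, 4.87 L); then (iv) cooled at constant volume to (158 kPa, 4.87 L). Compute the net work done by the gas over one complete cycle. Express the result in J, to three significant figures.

Constant-volume legs do no work.
W(i) = (158)(14.7 − 4.87) = 1553 J; W(iii) = (276)(4.87 − 14.7) = -2713 J.
W_net = 1553 − 2713 = -1160 J (the counter-clockwise enclosed area).

W_net ≈ -1160 J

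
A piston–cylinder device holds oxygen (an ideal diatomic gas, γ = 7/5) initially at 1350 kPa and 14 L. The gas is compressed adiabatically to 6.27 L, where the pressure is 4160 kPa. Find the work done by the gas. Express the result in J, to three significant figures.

Adiabatic: W = (P₁V₁ − P₂V₂)/(γ − 1) with γ = 7/5.
P₁V₁ = 18900 J, P₂V₂ = 26083 J.
W = (18900 − 26083) / 0.4 = -17958 J.

W ≈ -18000 J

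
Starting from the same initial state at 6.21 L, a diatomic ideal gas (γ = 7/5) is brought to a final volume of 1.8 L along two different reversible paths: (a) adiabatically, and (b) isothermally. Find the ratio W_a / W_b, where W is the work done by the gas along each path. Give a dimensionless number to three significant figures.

Path (a) adiabatic: W = P₁V₁(1 − (V₁/V₂)^(γ−1))/(γ−1) → W_a/(P₁V₁) = -1.603.
Path (b) isothermal: W = P₁V₁ ln(V₂/V₁) → W_b/(P₁V₁) = -1.238.
W_a / W_b = -1.603 / -1.238 = 1.294.

W_a / W_b ≈ 1.29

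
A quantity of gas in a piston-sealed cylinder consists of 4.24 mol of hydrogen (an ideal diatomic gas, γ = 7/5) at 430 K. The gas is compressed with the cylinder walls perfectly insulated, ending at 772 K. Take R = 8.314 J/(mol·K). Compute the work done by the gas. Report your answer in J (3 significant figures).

W ≈ -30100 J

Adiabatic ⇒ Q = 0, so W_by = −ΔU = nCᵥ(T₁ − T₂).
Cᵥ = 5R/2 = 20.79 J/(mol·K).
W = (4.24)(20.79)(430 − 772) = -30140 J.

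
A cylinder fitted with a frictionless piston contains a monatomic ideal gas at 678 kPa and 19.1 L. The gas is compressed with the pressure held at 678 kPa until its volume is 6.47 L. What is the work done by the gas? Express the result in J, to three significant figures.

W ≈ -8560 J

Isobaric: W = P ΔV.
W = (678 kPa)(6.47 − 19.1 L) = (678)(-12.63) = -8563 J.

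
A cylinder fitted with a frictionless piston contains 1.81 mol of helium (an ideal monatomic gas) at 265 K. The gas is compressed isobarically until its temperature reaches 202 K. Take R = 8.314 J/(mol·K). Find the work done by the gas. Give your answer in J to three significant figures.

W ≈ -948 J

Isobaric: W = P ΔV = nR ΔT.
W = (1.81)(8.314)(202 − 265) = -948 J.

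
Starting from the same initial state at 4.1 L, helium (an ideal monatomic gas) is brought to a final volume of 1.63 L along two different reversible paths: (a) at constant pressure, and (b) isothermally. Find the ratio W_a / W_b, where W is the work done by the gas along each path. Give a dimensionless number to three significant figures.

W_a / W_b ≈ 0.653

Path (a) isobaric: W = P₁(V₂ − V₁) → W_a/(P₁V₁) = -0.6024.
Path (b) isothermal: W = P₁V₁ ln(V₂/V₁) → W_b/(P₁V₁) = -0.9224.
W_a / W_b = -0.6024 / -0.9224 = 0.6531.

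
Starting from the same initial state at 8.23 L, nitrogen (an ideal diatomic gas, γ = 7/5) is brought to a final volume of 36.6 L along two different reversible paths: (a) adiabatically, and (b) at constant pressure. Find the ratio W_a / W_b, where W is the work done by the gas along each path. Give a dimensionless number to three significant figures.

Path (a) adiabatic: W = P₁V₁(1 − (V₁/V₂)^(γ−1))/(γ−1) → W_a/(P₁V₁) = 1.124.
Path (b) isobaric: W = P₁(V₂ − V₁) → W_b/(P₁V₁) = 3.447.
W_a / W_b = 1.124 / 3.447 = 0.326.

W_a / W_b ≈ 0.326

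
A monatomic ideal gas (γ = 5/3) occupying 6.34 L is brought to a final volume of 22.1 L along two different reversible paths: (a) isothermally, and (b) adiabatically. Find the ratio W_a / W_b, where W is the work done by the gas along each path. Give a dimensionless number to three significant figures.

W_a / W_b ≈ 1.47

Path (a) isothermal: W = P₁V₁ ln(V₂/V₁) → W_a/(P₁V₁) = 1.249.
Path (b) adiabatic: W = P₁V₁(1 − (V₁/V₂)^(γ−1))/(γ−1) → W_b/(P₁V₁) = 0.8475.
W_a / W_b = 1.249 / 0.8475 = 1.473.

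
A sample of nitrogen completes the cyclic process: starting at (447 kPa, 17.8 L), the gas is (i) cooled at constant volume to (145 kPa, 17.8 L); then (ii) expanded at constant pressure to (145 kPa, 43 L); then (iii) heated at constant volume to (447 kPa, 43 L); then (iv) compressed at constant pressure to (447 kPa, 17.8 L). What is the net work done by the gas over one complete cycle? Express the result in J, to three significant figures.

W_net ≈ -7610 J

Constant-volume legs do no work.
W(ii) = (145)(43 − 17.8) = 3654 J; W(iv) = (447)(17.8 − 43) = -11264 J.
W_net = 3654 − 11264 = -7610 J (the counter-clockwise enclosed area).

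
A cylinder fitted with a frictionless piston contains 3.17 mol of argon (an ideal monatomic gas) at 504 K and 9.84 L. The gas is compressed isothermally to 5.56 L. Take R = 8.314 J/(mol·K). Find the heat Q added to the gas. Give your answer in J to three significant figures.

Isothermal ⇒ ΔU = 0, so Q = W = nRT ln(V₂/V₁).
Q = (3.17)(8.314)(504) ln(5.56/9.84) = 13283 × -0.5709 = -7583 J.

Q ≈ -7580 J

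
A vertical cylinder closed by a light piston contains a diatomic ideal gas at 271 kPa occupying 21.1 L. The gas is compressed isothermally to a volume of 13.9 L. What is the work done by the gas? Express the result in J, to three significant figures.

Isothermal: W = nRT ln(V₂/V₁) = P₁V₁ ln(V₂/V₁).
P₁V₁ = (271 kPa)(21.1 L) = 5718 J.
W = 5718 × ln(13.9/21.1) = 5718 × -0.4174
W_by_gas = -2387 J.

W ≈ -2390 J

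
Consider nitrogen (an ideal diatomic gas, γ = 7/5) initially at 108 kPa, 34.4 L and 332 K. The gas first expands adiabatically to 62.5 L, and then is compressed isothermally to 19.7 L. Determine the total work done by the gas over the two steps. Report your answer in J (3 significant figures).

Step 1 (adiabatic): W = (P₁V₁ − P₂V₂)/(γ−1) = (3715 − 2926)/0.4 = 1973 J.
After step 1: P = 46.81 kPa, V = 62.5 L, T = 261.5 K.
Step 2 (isothermal): W = P₁V₁ ln(V₂/V₁) = (2926) ln(19.7/62.5) = -3378 J.
W_total = 1973 − 3378 = -1405 J.

W_total ≈ -1400 J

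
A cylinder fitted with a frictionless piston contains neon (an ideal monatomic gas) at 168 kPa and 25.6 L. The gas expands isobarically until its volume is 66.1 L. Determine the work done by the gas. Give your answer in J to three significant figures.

W ≈ 6800 J

Isobaric: W = P ΔV.
W = (168 kPa)(66.1 − 25.6 L) = (168)(40.5) = 6804 J.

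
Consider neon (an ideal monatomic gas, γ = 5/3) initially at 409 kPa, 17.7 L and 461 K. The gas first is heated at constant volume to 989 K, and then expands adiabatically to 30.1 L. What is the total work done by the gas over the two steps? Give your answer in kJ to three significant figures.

W_total ≈ 6.94 kJ

Step 1 (isochoric): W = 0 (constant volume).
After step 1: P = 877.4 kPa (V unchanged).
Step 2 (adiabatic): W = (P₁V₁ − P₂V₂)/(γ−1) = (15531 − 10901)/0.667 = 6945 J.
W_total = 0 + 6945 = 6945 J.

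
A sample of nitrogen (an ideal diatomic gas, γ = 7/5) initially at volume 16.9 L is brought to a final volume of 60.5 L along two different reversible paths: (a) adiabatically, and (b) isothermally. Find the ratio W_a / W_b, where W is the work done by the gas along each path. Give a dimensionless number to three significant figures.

Path (a) adiabatic: W = P₁V₁(1 − (V₁/V₂)^(γ−1))/(γ−1) → W_a/(P₁V₁) = 0.999.
Path (b) isothermal: W = P₁V₁ ln(V₂/V₁) → W_b/(P₁V₁) = 1.275.
W_a / W_b = 0.999 / 1.275 = 0.7833.

W_a / W_b ≈ 0.783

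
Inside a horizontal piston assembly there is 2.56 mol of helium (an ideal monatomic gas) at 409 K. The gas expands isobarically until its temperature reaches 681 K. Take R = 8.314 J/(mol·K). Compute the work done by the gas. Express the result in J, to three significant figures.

Isobaric: W = P ΔV = nR ΔT.
W = (2.56)(8.314)(681 − 409) = 5789 J.

W ≈ 5790 J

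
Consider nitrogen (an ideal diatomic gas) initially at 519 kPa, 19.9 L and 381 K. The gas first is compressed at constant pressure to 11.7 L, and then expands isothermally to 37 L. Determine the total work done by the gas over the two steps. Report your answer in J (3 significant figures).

W_total ≈ 2740 J

Step 1 (isobaric): W = PΔV = (519 kPa)(11.7 − 19.9 L) = -4256 J.
After step 1: P = 519 kPa, V = 11.7 L, T = 224 K.
Step 2 (isothermal): W = P₁V₁ ln(V₂/V₁) = (6072) ln(37/11.7) = 6991 J.
W_total = -4256 + 6991 = 2735 J.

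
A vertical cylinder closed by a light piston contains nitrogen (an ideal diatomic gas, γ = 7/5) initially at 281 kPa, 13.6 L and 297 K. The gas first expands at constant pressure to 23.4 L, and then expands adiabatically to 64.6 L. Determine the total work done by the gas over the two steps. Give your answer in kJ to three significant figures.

W_total ≈ 8.24 kJ

Step 1 (isobaric): W = PΔV = (281 kPa)(23.4 − 13.6 L) = 2754 J.
After step 1: P = 281 kPa, V = 23.4 L, T = 511 K.
Step 2 (adiabatic): W = (P₁V₁ − P₂V₂)/(γ−1) = (6575 − 4380)/0.4 = 5487 J.
W_total = 2754 + 5487 = 8241 J.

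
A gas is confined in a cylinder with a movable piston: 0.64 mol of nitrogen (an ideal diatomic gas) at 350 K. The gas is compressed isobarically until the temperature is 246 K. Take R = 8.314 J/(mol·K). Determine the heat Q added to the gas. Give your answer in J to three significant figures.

Q ≈ -1940 J

Isobaric: W = nRΔT = (0.64)(8.314)(-104) = -553.4 J.
ΔU = nCᵥΔT with Cᵥ = 5R/2: ΔU = (0.64)(20.79)(-104) = -1383 J.
Q = ΔU + W = -1383 − 553.4 = -1937 J.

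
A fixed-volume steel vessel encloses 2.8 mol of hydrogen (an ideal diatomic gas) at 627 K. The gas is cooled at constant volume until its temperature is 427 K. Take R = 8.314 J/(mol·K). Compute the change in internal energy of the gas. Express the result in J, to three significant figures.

ΔU ≈ -11600 J

Constant volume ⇒ W = 0, so Q = ΔU = nCᵥΔT with Cᵥ = 5R/2 = 20.79 J/(mol·K).
ΔU = (2.8)(20.79)(427 − 627) = -11640 J.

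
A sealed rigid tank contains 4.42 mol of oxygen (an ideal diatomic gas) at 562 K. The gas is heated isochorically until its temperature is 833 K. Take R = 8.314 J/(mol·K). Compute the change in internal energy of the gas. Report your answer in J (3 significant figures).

ΔU ≈ 24900 J

Constant volume ⇒ W = 0, so Q = ΔU = nCᵥΔT with Cᵥ = 5R/2 = 20.79 J/(mol·K).
ΔU = (4.42)(20.79)(833 − 562) = 24897 J.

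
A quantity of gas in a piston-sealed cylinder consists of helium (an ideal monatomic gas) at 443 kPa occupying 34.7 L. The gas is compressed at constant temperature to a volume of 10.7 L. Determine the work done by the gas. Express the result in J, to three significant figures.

W ≈ -18100 J

Isothermal: W = nRT ln(V₂/V₁) = P₁V₁ ln(V₂/V₁).
P₁V₁ = (443 kPa)(34.7 L) = 15372 J.
W = 15372 × ln(10.7/34.7) = 15372 × -1.176
W_by_gas = -18085 J.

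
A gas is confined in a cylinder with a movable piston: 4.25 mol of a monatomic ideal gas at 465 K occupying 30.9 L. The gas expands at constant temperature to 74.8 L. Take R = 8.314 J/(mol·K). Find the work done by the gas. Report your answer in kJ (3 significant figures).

W ≈ 14.5 kJ

Isothermal: W = nRT ln(V₂/V₁).
W = (4.25)(8.314)(465) × ln(74.8/30.9)
  = 16431 × 0.8841
W_by_gas = 14526 J.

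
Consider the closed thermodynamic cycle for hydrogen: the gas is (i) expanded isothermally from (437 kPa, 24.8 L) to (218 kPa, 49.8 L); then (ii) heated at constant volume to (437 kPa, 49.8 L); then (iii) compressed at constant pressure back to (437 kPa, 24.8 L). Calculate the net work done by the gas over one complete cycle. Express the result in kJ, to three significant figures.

W_net ≈ -3.37 kJ

Leg (i): W = PᵢVᵢ ln(V_f/Vᵢ) = (10838) ln(49.8/24.8) = 7556 J.
Leg (ii): W = 0.
Leg (iii): W = PΔV = (437)(24.8 − 49.8) = -10925 J.
W_net = 7556 − 10925 = -3369 J.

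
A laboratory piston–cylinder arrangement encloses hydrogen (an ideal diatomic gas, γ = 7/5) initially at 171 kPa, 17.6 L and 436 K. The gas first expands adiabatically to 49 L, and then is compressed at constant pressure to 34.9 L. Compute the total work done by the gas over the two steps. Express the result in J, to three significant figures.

W_total ≈ 1950 J

Step 1 (adiabatic): W = (P₁V₁ − P₂V₂)/(γ−1) = (3010 − 1998)/0.4 = 2529 J.
After step 1: P = 40.78 kPa, V = 49 L, T = 289.5 K.
Step 2 (isobaric): W = PΔV = (40.78 kPa)(34.9 − 49 L) = -575 J.
W_total = 2529 − 575 = 1954 J.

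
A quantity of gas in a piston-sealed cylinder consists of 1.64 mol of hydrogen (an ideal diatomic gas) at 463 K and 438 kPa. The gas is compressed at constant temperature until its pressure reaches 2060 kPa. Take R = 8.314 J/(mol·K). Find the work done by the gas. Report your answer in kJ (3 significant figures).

Isothermal process: W = nRT ln(V₂/V₁) = nRT ln(P₁/P₂).
W = (1.64)(8.314)(463) × ln(438/2060)
  = 6313 × ln(0.2126) = 6313 × -1.548
W_by_gas = -9774 J.

W ≈ -9.77 kJ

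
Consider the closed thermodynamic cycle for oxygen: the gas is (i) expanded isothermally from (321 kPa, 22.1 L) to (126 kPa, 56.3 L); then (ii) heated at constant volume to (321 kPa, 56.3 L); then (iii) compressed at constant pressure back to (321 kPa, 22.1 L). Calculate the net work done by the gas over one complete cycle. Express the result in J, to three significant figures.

Leg (i): W = PᵢVᵢ ln(V_f/Vᵢ) = (7094) ln(56.3/22.1) = 6634 J.
Leg (ii): W = 0.
Leg (iii): W = PΔV = (321)(22.1 − 56.3) = -10978 J.
W_net = 6634 − 10978 = -4344 J.

W_net ≈ -4340 J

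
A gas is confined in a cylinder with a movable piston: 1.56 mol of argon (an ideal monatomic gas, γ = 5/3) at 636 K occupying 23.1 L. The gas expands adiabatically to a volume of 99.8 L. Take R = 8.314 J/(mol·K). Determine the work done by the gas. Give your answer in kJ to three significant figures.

W ≈ 7.71 kJ

Adiabatic: TV^(γ−1) = const with γ = 5/3.
T₂ = T₁ (V₁/V₂)^(γ−1) = 636 × (23.1/99.8)^0.667 = 636 × 0.377 = 239.8 K.
W_by = nCᵥ(T₁ − T₂) = (1.56)(12.47)(636 − 239.8) = 7709 J.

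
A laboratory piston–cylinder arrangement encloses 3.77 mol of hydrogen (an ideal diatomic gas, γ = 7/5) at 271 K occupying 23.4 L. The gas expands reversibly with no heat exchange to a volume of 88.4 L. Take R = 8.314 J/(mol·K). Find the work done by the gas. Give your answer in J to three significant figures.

Adiabatic: TV^(γ−1) = const with γ = 7/5.
T₂ = T₁ (V₁/V₂)^(γ−1) = 271 × (23.4/88.4)^0.4 = 271 × 0.5876 = 159.2 K.
W_by = nCᵥ(T₁ − T₂) = (3.77)(20.79)(271 − 159.2) = 8757 J.

W ≈ 8760 J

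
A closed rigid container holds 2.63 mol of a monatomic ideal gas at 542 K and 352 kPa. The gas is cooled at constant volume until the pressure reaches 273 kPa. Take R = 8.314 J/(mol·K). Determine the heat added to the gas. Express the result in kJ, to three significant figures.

Q ≈ -3.99 kJ

Constant volume ⇒ W = 0, so Q = ΔU = nCᵥΔT with Cᵥ = 3R/2 = 12.47 J/(mol·K).
At constant V, T₂/T₁ = P₂/P₁ ⇒ ΔT = T₁(P₂/P₁ − 1) = 542·(273/352 − 1) = -121.6 K.
ΔU = (2.63)(12.47)(-121.6) = -3990 J.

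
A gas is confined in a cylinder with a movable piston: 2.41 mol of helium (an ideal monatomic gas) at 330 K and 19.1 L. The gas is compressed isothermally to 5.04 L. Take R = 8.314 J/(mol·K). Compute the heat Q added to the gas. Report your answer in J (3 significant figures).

Isothermal ⇒ ΔU = 0, so Q = W = nRT ln(V₂/V₁).
Q = (2.41)(8.314)(330) ln(5.04/19.1) = 6612 × -1.332 = -8809 J.

Q ≈ -8810 J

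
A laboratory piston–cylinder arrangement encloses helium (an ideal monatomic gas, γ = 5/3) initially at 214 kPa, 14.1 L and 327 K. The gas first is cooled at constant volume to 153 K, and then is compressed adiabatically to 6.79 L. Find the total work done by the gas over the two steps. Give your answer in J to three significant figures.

W_total ≈ -1330 J

Step 1 (isochoric): W = 0 (constant volume).
After step 1: P = 100.1 kPa (V unchanged).
Step 2 (adiabatic): W = (P₁V₁ − P₂V₂)/(γ−1) = (1412 − 2298)/0.667 = -1329 J.
W_total = 0 − 1329 = -1329 J.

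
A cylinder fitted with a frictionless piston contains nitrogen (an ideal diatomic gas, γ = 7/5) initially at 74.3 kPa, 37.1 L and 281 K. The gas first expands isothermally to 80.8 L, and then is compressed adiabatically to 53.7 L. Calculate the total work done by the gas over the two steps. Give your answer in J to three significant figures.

Step 1 (isothermal): W = P₁V₁ ln(V₂/V₁) = (2757) ln(80.8/37.1) = 2146 J.
After step 1: P = 34.12 kPa, V = 80.8 L, T = 281 K.
Step 2 (adiabatic): W = (P₁V₁ − P₂V₂)/(γ−1) = (2757 − 3246)/0.4 = -1223 J.
W_total = 2146 − 1223 = 922.1 J.

W_total ≈ 922 J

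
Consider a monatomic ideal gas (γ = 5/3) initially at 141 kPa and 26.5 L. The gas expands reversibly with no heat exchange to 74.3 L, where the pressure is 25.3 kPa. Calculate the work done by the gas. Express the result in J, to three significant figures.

Adiabatic: W = (P₁V₁ − P₂V₂)/(γ − 1) with γ = 5/3.
P₁V₁ = 3736 J, P₂V₂ = 1880 J.
W = (3736 − 1880) / 0.6667 = 2785 J.

W ≈ 2790 J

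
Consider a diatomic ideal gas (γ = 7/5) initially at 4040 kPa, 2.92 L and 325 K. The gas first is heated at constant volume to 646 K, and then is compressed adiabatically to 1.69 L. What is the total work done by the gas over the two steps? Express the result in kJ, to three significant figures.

W_total ≈ -14.3 kJ

Step 1 (isochoric): W = 0 (constant volume).
After step 1: P = 8030 kPa (V unchanged).
Step 2 (adiabatic): W = (P₁V₁ − P₂V₂)/(γ−1) = (23448 − 29182)/0.4 = -14333 J.
W_total = 0 − 14333 = -14333 J.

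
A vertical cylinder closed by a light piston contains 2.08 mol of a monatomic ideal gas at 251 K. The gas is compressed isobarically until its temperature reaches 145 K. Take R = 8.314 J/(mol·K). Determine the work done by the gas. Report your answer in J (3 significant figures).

Isobaric: W = P ΔV = nR ΔT.
W = (2.08)(8.314)(145 − 251) = -1833 J.

W ≈ -1830 J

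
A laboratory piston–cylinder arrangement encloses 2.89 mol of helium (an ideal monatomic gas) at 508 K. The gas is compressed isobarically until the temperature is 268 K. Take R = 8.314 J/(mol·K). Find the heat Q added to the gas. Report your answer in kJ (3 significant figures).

Q ≈ -14.4 kJ

Isobaric: W = nRΔT = (2.89)(8.314)(-240) = -5767 J.
ΔU = nCᵥΔT with Cᵥ = 3R/2: ΔU = (2.89)(12.47)(-240) = -8650 J.
Q = ΔU + W = -8650 − 5767 = -14416 J.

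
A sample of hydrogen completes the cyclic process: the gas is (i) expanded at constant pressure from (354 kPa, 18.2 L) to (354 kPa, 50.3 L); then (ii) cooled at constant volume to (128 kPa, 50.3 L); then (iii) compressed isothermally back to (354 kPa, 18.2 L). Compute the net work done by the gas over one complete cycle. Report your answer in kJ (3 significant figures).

W_net ≈ 4.82 kJ

Leg (i): W = PΔV = (354)(50.3 − 18.2) = 11363 J.
Leg (ii): W = 0.
Leg (iii): W = PᵢVᵢ ln(V_f/Vᵢ) = (6438) ln(18.2/50.3) = -6545 J.
W_net = 11363 − 6545 = 4818 J.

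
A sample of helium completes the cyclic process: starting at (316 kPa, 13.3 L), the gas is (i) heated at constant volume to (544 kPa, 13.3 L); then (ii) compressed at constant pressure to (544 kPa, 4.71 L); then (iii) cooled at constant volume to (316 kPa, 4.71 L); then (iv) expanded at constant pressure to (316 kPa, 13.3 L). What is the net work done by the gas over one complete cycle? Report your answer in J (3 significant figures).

W_net ≈ -1960 J

Constant-volume legs do no work.
W(ii) = (544)(4.71 − 13.3) = -4673 J; W(iv) = (316)(13.3 − 4.71) = 2714 J.
W_net = -4673 + 2714 = -1959 J (the counter-clockwise enclosed area).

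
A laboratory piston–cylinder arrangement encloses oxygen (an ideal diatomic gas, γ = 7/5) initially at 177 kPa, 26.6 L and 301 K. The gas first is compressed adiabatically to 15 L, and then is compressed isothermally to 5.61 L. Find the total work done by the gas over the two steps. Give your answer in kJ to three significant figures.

Step 1 (adiabatic): W = (P₁V₁ − P₂V₂)/(γ−1) = (4708 − 5921)/0.4 = -3031 J.
After step 1: P = 394.7 kPa, V = 15 L, T = 378.5 K.
Step 2 (isothermal): W = P₁V₁ ln(V₂/V₁) = (5921) ln(5.61/15) = -5823 J.
W_total = -3031 − 5823 = -8854 J.

W_total ≈ -8.85 kJ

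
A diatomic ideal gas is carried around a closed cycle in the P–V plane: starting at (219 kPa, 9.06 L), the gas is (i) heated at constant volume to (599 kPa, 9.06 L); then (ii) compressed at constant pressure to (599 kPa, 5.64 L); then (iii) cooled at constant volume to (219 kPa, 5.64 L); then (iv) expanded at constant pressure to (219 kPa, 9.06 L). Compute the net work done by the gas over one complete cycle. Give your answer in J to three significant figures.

W_net ≈ -1300 J

Constant-volume legs do no work.
W(ii) = (599)(5.64 − 9.06) = -2049 J; W(iv) = (219)(9.06 − 5.64) = 749 J.
W_net = -2049 + 749 = -1300 J (the counter-clockwise enclosed area).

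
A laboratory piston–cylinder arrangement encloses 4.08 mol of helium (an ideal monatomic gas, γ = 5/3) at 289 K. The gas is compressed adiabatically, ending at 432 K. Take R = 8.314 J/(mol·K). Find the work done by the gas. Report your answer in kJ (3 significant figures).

Adiabatic ⇒ Q = 0, so W_by = −ΔU = nCᵥ(T₁ − T₂).
Cᵥ = 3R/2 = 12.47 J/(mol·K).
W = (4.08)(12.47)(289 − 432) = -7276 J.

W ≈ -7.28 kJ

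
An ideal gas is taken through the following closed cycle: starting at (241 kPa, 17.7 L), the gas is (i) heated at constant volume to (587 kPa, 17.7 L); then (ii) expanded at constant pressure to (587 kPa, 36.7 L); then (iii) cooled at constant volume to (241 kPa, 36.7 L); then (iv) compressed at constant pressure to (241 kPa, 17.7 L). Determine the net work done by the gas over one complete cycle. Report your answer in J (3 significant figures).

Constant-volume legs do no work.
W(ii) = (587)(36.7 − 17.7) = 11153 J; W(iv) = (241)(17.7 − 36.7) = -4579 J.
W_net = 11153 − 4579 = 6574 J (the clockwise enclosed area).

W_net ≈ 6570 J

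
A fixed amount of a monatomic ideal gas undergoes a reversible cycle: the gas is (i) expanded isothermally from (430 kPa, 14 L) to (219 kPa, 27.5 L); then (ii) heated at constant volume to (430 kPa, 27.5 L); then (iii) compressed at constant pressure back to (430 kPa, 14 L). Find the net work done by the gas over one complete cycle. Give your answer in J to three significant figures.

W_net ≈ -1740 J

Leg (i): W = PᵢVᵢ ln(V_f/Vᵢ) = (6020) ln(27.5/14) = 4064 J.
Leg (ii): W = 0.
Leg (iii): W = PΔV = (430)(14 − 27.5) = -5805 J.
W_net = 4064 − 5805 = -1741 J.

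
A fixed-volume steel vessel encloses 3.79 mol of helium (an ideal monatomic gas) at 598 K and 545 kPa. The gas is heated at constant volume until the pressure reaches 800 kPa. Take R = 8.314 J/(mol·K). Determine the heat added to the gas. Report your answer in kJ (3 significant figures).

Q ≈ 13.2 kJ

Constant volume ⇒ W = 0, so Q = ΔU = nCᵥΔT with Cᵥ = 3R/2 = 12.47 J/(mol·K).
At constant V, T₂/T₁ = P₂/P₁ ⇒ ΔT = T₁(P₂/P₁ − 1) = 598·(800/545 − 1) = 279.8 K.
ΔU = (3.79)(12.47)(279.8) = 13225 J.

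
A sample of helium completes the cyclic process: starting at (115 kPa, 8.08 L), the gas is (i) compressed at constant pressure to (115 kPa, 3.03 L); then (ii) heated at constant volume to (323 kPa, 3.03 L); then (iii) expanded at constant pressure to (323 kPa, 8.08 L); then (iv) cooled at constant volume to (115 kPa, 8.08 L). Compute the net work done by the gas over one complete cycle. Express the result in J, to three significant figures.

Constant-volume legs do no work.
W(i) = (115)(3.03 − 8.08) = -580.8 J; W(iii) = (323)(8.08 − 3.03) = 1631 J.
W_net = -580.8 + 1631 = 1050 J (the clockwise enclosed area).

W_net ≈ 1050 J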